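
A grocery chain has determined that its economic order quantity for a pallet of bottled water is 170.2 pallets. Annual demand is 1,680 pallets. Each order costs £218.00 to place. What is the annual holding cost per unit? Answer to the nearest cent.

H ≈ £25.29

Invert the EOQ relation Q*² = 2DS/H.
From Q* = √(2DS/H): H = 2DS / Q*² = 2 × 1,680 × 218 / 170.2² = 25.2858.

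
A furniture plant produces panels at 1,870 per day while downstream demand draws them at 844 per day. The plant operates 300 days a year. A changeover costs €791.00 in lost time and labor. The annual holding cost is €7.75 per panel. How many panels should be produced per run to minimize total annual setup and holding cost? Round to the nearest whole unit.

Annual demand D = 844 × 300 = 253,200.
Production build-up factor (1 − d/p) = 1 − 844/1,870 = 0.5487.
Q* = √(2DS / (H(1 − d/p))) = √(2 × 253,200 × 791 / (7.75 × 0.5487)).
= √(400,562,400 / 4.2521) ≈ 9705.801.

Q* ≈ 9,706 panels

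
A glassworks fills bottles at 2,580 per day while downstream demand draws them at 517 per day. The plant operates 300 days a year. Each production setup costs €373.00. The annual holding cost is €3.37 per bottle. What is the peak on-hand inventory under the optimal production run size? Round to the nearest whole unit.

Annual demand D = 517 × 300 = 155,100.
Production build-up factor (1 − d/p) = 1 − 517/2,580 = 0.7996.
Q* = √(2DS / (H(1 − d/p))) = √(2 × 155,100 × 373 / (3.37 × 0.7996)).
= √(115,704,600 / 2.6947) ≈ 6552.705.
Maximum inventory = Q*(1 − d/p) = 6552.705 × 0.7996 ≈ 5239.624.

I_max ≈ 5,240 bottles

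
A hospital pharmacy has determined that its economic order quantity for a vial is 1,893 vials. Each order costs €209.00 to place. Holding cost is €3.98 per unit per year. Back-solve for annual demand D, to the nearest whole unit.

D ≈ 34,120 vials per year

Invert the EOQ relation Q*² = 2DS/H.
From Q* = √(2DS/H): D = Q*²H / (2S) = 1,893² × 3.98 / (2 × 209) = 34119.921.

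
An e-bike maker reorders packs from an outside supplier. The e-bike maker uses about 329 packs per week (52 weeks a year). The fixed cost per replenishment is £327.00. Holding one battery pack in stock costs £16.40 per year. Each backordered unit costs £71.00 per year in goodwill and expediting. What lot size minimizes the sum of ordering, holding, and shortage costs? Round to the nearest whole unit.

Annual demand D = 329 × 52 = 17,108.
With planned backorders, Q* = √(2DS/H) · √((H+B)/B).
√(2DS/H) = √(2 × 17,108 × 327 / 16.4) = 825.974.
√((H+B)/B) = √((16.4+71)/71) = 1.1095.
Q* ≈ 916.417.

Q* ≈ 916 packs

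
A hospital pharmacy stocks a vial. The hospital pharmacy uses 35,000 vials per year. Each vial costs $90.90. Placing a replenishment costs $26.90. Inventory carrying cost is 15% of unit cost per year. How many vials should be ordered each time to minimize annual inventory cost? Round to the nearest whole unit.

Q* ≈ 372 vials

Holding cost H = 0.15 × $90.90 = $13.6350 per unit per year.
EOQ = √(2DS / H) = √(2 × 35,000 × 26.9 / 13.635).
= √(1,883,000 / 13.635) = √138,100.4767 ≈ 371.619.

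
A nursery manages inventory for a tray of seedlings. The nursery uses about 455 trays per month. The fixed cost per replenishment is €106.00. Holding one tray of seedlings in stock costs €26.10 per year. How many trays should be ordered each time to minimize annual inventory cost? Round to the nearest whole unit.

Q* ≈ 211 trays

Annual demand D = 455 × 12 = 5,460.
EOQ = √(2DS / H) = √(2 × 5,460 × 106 / 26.1).
= √(1,157,520 / 26.1) = √44,349.4253 ≈ 210.593.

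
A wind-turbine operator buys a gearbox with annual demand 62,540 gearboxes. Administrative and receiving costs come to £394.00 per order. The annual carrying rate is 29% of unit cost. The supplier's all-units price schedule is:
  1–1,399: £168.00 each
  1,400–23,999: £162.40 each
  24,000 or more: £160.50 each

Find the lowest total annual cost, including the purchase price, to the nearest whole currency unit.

Holding cost per unit per year at price C is H = 0.29·C.
Candidates are each tier's EOQ (if it falls in that tier) and each price-break quantity.
EOQ at £168.00 = 1005.7 (feasible in tier 1): TC = 62,540×£168.00 + (62,540/1005.7)×394 + (1005.7/2)×0.29×£168.00 = £10,555,719.96.
EOQ at £162.40 = 1022.9 < 1400, so use break Q=1400: TC = 62,540×£162.40 + (62,540/1400.0)×394 + (1400.0/2)×0.29×£162.40 = £10,207,063.74.
EOQ at £160.50 = 1029.0 < 24000, so use break Q=24000: TC = 62,540×£160.50 + (62,540/24000.0)×394 + (24000.0/2)×0.29×£160.50 = £10,597,236.70.
Lowest total cost among the candidates is at Q = 1400.0.

TC* ≈ £10,207,064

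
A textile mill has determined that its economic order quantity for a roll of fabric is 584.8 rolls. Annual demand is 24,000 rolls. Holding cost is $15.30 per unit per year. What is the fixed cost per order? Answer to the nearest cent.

Invert the EOQ relation Q*² = 2DS/H.
From Q* = √(2DS/H): S = Q*²H / (2D) = 584.8² × 15.3 / (2 × 24,000) = 109.0096.

S ≈ $109.01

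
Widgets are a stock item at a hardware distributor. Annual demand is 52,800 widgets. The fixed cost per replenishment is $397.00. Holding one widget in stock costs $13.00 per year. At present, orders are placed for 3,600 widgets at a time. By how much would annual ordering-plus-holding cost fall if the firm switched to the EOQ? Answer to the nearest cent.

EOQ = √(2DS/H) = √(2 × 52,800 × 397 / 13) ≈ 1795.79.
Cost at Q* = (D/Q*)S + (Q*/2)H = √(2DSH) ≈ $23,345.27.
Cost at Q = 3,600: (52,800/3,600)×397 + (3,600/2)×13 = $5,822.67 + $23,400.00 = $29,222.67.
Excess = $29,222.67 − $23,345.27 = $5,877.40.

Extra cost ≈ $5,877.40 per year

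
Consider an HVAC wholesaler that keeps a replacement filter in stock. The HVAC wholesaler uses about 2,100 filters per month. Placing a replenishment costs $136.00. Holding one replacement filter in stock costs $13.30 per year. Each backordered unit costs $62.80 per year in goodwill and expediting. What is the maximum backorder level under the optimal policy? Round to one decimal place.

S* ≈ 138.1 filters

Annual demand D = 2,100 × 12 = 25,200.
With planned backorders, Q* = √(2DS/H) · √((H+B)/B).
√(2DS/H) = √(2 × 25,200 × 136 / 13.3) = 717.892.
√((H+B)/B) = √((13.3+62.8)/62.8) = 1.1008.
Q* ≈ 790.263.
S* = Q* · H/(H+B) = 790.263 × 13.3/76.1 ≈ 138.114.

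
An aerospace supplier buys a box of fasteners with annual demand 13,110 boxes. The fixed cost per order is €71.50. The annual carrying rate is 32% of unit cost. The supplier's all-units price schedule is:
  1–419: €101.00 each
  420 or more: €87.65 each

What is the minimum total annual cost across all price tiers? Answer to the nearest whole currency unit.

Holding cost per unit per year at price C is H = 0.32·C.
Candidates are each tier's EOQ (if it falls in that tier) and each price-break quantity.
EOQ at €101.00 = 240.8 (feasible in tier 1): TC = 13,110×€101.00 + (13,110/240.8)×71.5 + (240.8/2)×0.32×€101.00 = €1,331,894.04.
EOQ at €87.65 = 258.5 < 420, so use break Q=420: TC = 13,110×€87.65 + (13,110/420.0)×71.5 + (420.0/2)×0.32×€87.65 = €1,157,213.40.
Lowest total cost among the candidates is at Q = 420.0.

TC* ≈ €1,157,213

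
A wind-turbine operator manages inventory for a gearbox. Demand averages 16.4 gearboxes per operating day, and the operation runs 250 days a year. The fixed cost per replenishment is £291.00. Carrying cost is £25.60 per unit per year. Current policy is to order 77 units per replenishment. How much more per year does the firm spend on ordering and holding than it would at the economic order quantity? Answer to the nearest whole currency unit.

Extra cost ≈ £8,665 per year

Annual demand D = 16.4 × 250 = 4,100.
EOQ = √(2DS/H) = √(2 × 4,100 × 291 / 25.6) ≈ 305.30.
Cost at Q* = (D/Q*)S + (Q*/2)H = √(2DSH) ≈ £7,815.80.
Cost at Q = 77: (4,100/77)×291 + (77/2)×25.6 = £15,494.81 + £985.60 = £16,480.41.
Excess = £16,480.41 − £7,815.80 = £8,664.61.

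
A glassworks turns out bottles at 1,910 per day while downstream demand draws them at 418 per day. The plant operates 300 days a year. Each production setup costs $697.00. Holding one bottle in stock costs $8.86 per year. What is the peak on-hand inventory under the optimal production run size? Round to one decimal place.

I_max ≈ 3,925.8 bottles

Annual demand D = 418 × 300 = 125,400.
Production build-up factor (1 − d/p) = 1 − 418/1,910 = 0.7812.
Q* = √(2DS / (H(1 − d/p))) = √(2 × 125,400 × 697 / (8.86 × 0.7812)).
= √(174,807,600 / 6.921) ≈ 5025.688.
Maximum inventory = Q*(1 − d/p) = 5025.688 × 0.7812 ≈ 3925.826.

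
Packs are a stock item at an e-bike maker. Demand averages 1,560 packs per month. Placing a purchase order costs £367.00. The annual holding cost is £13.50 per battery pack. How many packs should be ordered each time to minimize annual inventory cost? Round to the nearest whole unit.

Q* ≈ 1,009 packs

Annual demand D = 1,560 × 12 = 18,720.
EOQ = √(2DS / H) = √(2 × 18,720 × 367 / 13.5).
= √(13,740,480 / 13.5) = √1,017,813.3333 ≈ 1008.867.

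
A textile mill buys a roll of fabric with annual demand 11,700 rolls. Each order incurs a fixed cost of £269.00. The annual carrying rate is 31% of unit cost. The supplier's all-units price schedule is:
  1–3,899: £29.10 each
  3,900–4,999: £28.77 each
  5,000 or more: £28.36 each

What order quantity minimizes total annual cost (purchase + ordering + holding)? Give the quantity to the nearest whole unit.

Holding cost per unit per year at price C is H = 0.31·C.
Candidates are each tier's EOQ (if it falls in that tier) and each price-break quantity.
EOQ at £29.10 = 835.3 (feasible in tier 1): TC = 11,700×£29.10 + (11,700/835.3)×269 + (835.3/2)×0.31×£29.10 = £348,005.49.
EOQ at £28.77 = 840.1 < 3900, so use break Q=3900: TC = 11,700×£28.77 + (11,700/3900.0)×269 + (3900.0/2)×0.31×£28.77 = £354,807.47.
EOQ at £28.36 = 846.2 < 5000, so use break Q=5000: TC = 11,700×£28.36 + (11,700/5000.0)×269 + (5000.0/2)×0.31×£28.36 = £354,420.46.
Lowest total cost is £348,005.49 at Q = 835.3.

Q* ≈ 835 rolls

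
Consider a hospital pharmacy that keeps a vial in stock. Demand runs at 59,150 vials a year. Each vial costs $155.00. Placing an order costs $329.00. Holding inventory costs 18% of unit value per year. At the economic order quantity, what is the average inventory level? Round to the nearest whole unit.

Holding cost H = 0.18 × $155.00 = $27.9000 per unit per year.
The optimal lot size = √(2DS/H) = √(2 × 59,150 × 329 / 27.9) ≈ 1181.10.
Average inventory = Q*/2 ≈ 1181.10 / 2 = 590.552.

Average inventory ≈ 591 vials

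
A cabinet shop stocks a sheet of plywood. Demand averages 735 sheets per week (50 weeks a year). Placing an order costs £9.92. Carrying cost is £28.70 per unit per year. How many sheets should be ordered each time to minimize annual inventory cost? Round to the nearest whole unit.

Annual demand D = 735 × 50 = 36,750.
EOQ = √(2DS / H) = √(2 × 36,750 × 9.92 / 28.7).
= √(729,120 / 28.7) = √25,404.878 ≈ 159.389.

Q* ≈ 159 sheets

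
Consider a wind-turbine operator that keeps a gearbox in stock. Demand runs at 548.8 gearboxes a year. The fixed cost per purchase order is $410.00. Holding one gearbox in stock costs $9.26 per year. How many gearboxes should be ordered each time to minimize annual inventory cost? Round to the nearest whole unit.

EOQ = √(2DS / H) = √(2 × 548.8 × 410 / 9.26).
= √(450,016 / 9.26) = √48,597.8402 ≈ 220.449.

Q* ≈ 220 gearboxes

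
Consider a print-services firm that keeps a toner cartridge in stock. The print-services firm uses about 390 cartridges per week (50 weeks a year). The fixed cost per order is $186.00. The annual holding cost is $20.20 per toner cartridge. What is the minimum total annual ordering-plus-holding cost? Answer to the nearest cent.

Annual demand D = 390 × 50 = 19,500.
Q* = √(2DS/H) = √(2 × 19,500 × 186 / 20.2) ≈ 599.26.
At Q*, ordering cost (D/Q*)S equals holding cost (Q*/2)H, each = √(DSH/2).
Minimum total = √(2DSH) = √(2 × 19,500 × 186 × 20.2) ≈ 12104.991.

TC* ≈ $12,104.99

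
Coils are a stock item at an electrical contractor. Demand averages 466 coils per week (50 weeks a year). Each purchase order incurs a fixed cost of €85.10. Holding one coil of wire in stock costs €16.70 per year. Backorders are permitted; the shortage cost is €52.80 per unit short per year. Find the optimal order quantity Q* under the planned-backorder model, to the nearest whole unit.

Q* ≈ 559 coils

Annual demand D = 466 × 50 = 23,300.
With planned backorders, Q* = √(2DS/H) · √((H+B)/B).
√(2DS/H) = √(2 × 23,300 × 85.1 / 16.7) = 487.303.
√((H+B)/B) = √((16.7+52.8)/52.8) = 1.1473.
Q* ≈ 559.081.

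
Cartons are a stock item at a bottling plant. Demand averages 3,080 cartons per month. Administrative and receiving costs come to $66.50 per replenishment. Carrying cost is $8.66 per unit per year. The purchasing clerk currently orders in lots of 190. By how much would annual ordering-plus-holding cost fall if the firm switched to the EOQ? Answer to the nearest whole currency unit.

Extra cost ≈ $7,234 per year

Annual demand D = 3,080 × 12 = 36,960.
EOQ = √(2DS/H) = √(2 × 36,960 × 66.5 / 8.66) ≈ 753.41.
Cost at Q* = (D/Q*)S + (Q*/2)H = √(2DSH) ≈ $6,524.55.
Cost at Q = 190: (36,960/190)×66.5 + (190/2)×8.66 = $12,936.00 + $822.70 = $13,758.70.
Excess = $13,758.70 − $6,524.55 = $7,234.15.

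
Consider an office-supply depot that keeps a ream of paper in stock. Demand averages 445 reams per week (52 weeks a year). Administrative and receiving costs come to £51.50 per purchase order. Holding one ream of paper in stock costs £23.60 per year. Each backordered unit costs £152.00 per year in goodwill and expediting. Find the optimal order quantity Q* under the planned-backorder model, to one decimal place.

Annual demand D = 445 × 52 = 23,140.
With planned backorders, Q* = √(2DS/H) · √((H+B)/B).
√(2DS/H) = √(2 × 23,140 × 51.5 / 23.6) = 317.793.
√((H+B)/B) = √((23.6+152)/152) = 1.0748.
Q* ≈ 341.574.

Q* ≈ 341.6 reams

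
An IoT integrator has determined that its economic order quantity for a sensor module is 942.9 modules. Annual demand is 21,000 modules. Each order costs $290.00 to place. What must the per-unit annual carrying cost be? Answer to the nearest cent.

The basic EOQ model gives Q* = √(2DS/H); rearrange for the unknown.
From Q* = √(2DS/H): H = 2DS / Q*² = 2 × 21,000 × 290 / 942.9² = 13.6999.

H ≈ $13.70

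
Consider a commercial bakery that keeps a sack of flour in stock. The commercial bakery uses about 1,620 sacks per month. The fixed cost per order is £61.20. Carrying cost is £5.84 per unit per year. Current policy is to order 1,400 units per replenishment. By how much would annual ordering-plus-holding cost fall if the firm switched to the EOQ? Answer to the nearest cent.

Extra cost ≈ £1,210.07 per year

Annual demand D = 1,620 × 12 = 19,440.
EOQ = √(2DS/H) = √(2 × 19,440 × 61.2 / 5.84) ≈ 638.31.
Cost at Q* = (D/Q*)S + (Q*/2)H = √(2DSH) ≈ £3,727.74.
Cost at Q = 1,400: (19,440/1,400)×61.2 + (1,400/2)×5.84 = £849.81 + £4,088.00 = £4,937.81.
Excess = £4,937.81 − £3,727.74 = £1,210.07.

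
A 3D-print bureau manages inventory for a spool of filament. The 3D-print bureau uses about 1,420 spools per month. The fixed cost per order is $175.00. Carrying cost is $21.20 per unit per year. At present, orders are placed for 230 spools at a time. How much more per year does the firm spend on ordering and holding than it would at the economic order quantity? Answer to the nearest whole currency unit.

Annual demand D = 1,420 × 12 = 17,040.
EOQ = √(2DS/H) = √(2 × 17,040 × 175 / 21.2) ≈ 530.40.
Cost at Q* = (D/Q*)S + (Q*/2)H = √(2DSH) ≈ $11,244.41.
Cost at Q = 230: (17,040/230)×175 + (230/2)×21.2 = $12,965.22 + $2,438.00 = $15,403.22.
Excess = $15,403.22 − $11,244.41 = $4,158.81.

Extra cost ≈ $4,159 per year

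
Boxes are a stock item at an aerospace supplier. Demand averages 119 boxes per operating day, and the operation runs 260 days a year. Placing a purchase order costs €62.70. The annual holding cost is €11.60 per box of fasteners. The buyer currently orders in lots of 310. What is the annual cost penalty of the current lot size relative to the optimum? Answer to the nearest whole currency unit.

Extra cost ≈ €1,347 per year

Annual demand D = 119 × 260 = 30,940.
EOQ = √(2DS/H) = √(2 × 30,940 × 62.7 / 11.6) ≈ 578.34.
Cost at Q* = (D/Q*)S + (Q*/2)H = √(2DSH) ≈ €6,708.69.
Cost at Q = 310: (30,940/310)×62.7 + (310/2)×11.6 = €6,257.86 + €1,798.00 = €8,055.86.
Excess = €8,055.86 − €6,708.69 = €1,347.17.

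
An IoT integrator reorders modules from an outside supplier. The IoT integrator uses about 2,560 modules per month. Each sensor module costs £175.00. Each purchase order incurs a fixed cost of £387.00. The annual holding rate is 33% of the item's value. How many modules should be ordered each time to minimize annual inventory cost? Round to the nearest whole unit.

Q* ≈ 642 modules

Annual demand D = 2,560 × 12 = 30,720.
Holding cost H = 0.33 × £175.00 = £57.7500 per unit per year.
EOQ = √(2DS / H) = √(2 × 30,720 × 387 / 57.75).
= √(23,777,280 / 57.75) = √411,727.7922 ≈ 641.660.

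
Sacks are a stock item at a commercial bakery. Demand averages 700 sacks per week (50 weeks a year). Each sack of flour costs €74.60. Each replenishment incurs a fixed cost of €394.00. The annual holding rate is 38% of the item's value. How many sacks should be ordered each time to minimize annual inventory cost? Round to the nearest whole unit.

Annual demand D = 700 × 50 = 35,000.
Holding cost H = 0.38 × €74.60 = €28.3480 per unit per year.
EOQ = √(2DS / H) = √(2 × 35,000 × 394 / 28.348).
= √(27,580,000 / 28.348) = √972,908.1417 ≈ 986.361.

Q* ≈ 986 sacks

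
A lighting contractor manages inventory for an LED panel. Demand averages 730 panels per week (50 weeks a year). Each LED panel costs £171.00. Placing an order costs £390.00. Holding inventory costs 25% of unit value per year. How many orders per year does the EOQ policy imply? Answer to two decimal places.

Annual demand D = 730 × 50 = 36,500.
Holding cost H = 0.25 × £171.00 = £42.7500 per unit per year.
The optimal lot size = √(2DS/H) = √(2 × 36,500 × 390 / 42.75) ≈ 816.07.
Orders per year = D / Q* = 36,500 / 816.07 ≈ 44.727.

N ≈ 44.73 orders per year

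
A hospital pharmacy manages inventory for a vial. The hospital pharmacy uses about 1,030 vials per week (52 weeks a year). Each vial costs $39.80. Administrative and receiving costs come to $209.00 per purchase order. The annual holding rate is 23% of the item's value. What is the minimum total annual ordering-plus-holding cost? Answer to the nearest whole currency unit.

Annual demand D = 1,030 × 52 = 53,560.
Holding cost H = 0.23 × $39.80 = $9.1540 per unit per year.
EOQ = √(2DS/H) = √(2 × 53,560 × 209 / 9.154) ≈ 1563.88.
At Q*, ordering cost (D/Q*)S equals holding cost (Q*/2)H, each = √(DSH/2).
Minimum total = √(2DSH) = √(2 × 53,560 × 209 × 9.154) ≈ 14315.743.

TC* ≈ $14,316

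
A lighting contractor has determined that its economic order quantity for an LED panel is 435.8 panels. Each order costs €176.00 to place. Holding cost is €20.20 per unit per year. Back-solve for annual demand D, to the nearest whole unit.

The basic EOQ model gives Q* = √(2DS/H); rearrange for the unknown.
From Q* = √(2DS/H): D = Q*²H / (2S) = 435.8² × 20.2 / (2 × 176) = 10898.912.

D ≈ 10,899 panels per year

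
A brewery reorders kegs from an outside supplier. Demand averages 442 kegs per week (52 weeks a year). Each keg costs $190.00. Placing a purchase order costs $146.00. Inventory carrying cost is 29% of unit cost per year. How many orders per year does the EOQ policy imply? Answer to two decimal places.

Annual demand D = 442 × 52 = 22,984.
Holding cost H = 0.29 × $190.00 = $55.1000 per unit per year.
The optimal lot size = √(2DS/H) = √(2 × 22,984 × 146 / 55.1) ≈ 349.00.
Orders per year = D / Q* = 22,984 / 349.00 ≈ 65.856.

N ≈ 65.86 orders per year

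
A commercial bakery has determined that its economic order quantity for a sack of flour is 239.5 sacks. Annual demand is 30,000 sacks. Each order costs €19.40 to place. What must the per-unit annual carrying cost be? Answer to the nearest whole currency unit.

The basic EOQ model gives Q* = √(2DS/H); rearrange for the unknown.
From Q* = √(2DS/H): H = 2DS / Q*² = 2 × 30,000 × 19.4 / 239.5² = 20.2928.

H ≈ €20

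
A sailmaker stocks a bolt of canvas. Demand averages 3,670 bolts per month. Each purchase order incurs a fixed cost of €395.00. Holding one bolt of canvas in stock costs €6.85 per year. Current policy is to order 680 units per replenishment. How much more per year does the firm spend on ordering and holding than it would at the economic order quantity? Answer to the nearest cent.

Annual demand D = 3,670 × 12 = 44,040.
EOQ = √(2DS/H) = √(2 × 44,040 × 395 / 6.85) ≈ 2253.68.
Cost at Q* = (D/Q*)S + (Q*/2)H = √(2DSH) ≈ €15,437.70.
Cost at Q = 680: (44,040/680)×395 + (680/2)×6.85 = €25,582.06 + €2,329.00 = €27,911.06.
Excess = €27,911.06 − €15,437.70 = €12,473.36.

Extra cost ≈ €12,473.36 per year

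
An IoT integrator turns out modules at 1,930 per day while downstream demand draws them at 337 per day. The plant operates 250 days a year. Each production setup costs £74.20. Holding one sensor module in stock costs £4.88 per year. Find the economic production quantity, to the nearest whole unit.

Q* ≈ 1,762 modules

Annual demand D = 337 × 250 = 84,250.
Production build-up factor (1 − d/p) = 1 − 337/1,930 = 0.8254.
Q* = √(2DS / (H(1 − d/p))) = √(2 × 84,250 × 74.2 / (4.88 × 0.8254)).
= √(12,502,700 / 4.0279) ≈ 1761.825.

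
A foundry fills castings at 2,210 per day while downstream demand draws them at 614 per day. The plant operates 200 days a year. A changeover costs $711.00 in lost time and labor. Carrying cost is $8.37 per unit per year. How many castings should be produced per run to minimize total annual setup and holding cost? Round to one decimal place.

Annual demand D = 614 × 200 = 122,800.
Production build-up factor (1 − d/p) = 1 − 614/2,210 = 0.7222.
Q* = √(2DS / (H(1 − d/p))) = √(2 × 122,800 × 711 / (8.37 × 0.7222)).
= √(174,621,600 / 6.0446) ≈ 5374.845.

Q* ≈ 5,374.8 castings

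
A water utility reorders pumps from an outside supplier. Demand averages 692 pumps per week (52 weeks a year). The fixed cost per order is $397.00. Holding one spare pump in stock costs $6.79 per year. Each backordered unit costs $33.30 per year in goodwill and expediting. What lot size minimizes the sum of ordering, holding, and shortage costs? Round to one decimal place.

Q* ≈ 2,250.7 pumps

Annual demand D = 692 × 52 = 35,984.
With planned backorders, Q* = √(2DS/H) · √((H+B)/B).
√(2DS/H) = √(2 × 35,984 × 397 / 6.79) = 2051.304.
√((H+B)/B) = √((6.79+33.3)/33.3) = 1.0972.
Q* ≈ 2250.743.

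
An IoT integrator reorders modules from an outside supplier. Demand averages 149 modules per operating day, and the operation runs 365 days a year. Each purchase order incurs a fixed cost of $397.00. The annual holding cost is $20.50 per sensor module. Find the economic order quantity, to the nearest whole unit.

Q* ≈ 1,451 modules

Annual demand D = 149 × 365 = 54,385.
EOQ = √(2DS / H) = √(2 × 54,385 × 397 / 20.5).
= √(43,181,690 / 20.5) = √2,106,423.9024 ≈ 1451.352.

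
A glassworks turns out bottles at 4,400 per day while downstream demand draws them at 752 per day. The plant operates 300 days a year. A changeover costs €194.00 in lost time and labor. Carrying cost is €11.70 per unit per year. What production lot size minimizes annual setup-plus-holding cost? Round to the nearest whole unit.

Annual demand D = 752 × 300 = 225,600.
Production build-up factor (1 − d/p) = 1 − 752/4,400 = 0.8291.
Q* = √(2DS / (H(1 − d/p))) = √(2 × 225,600 × 194 / (11.7 × 0.8291)).
= √(87,532,800 / 9.7004) ≈ 3003.941.

Q* ≈ 3,004 bottles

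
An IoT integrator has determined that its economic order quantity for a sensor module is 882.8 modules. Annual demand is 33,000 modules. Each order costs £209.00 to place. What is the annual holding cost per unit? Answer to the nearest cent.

H ≈ £17.70

The basic EOQ model gives Q* = √(2DS/H); rearrange for the unknown.
From Q* = √(2DS/H): H = 2DS / Q*² = 2 × 33,000 × 209 / 882.8² = 17.6997.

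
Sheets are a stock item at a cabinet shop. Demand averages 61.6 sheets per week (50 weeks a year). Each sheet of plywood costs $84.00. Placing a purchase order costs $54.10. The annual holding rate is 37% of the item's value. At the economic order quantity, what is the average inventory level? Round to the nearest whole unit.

Annual demand D = 61.6 × 50 = 3,080.
Holding cost H = 0.37 × $84.00 = $31.0800 per unit per year.
Q* = √(2DS/H) = √(2 × 3,080 × 54.1 / 31.08) ≈ 103.55.
Average inventory = Q*/2 ≈ 103.55 / 2 = 51.775.

Average inventory ≈ 52 sheets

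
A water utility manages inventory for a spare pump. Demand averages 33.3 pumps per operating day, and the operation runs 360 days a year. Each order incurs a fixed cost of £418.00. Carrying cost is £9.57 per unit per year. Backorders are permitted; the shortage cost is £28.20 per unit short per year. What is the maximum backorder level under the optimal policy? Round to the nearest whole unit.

Annual demand D = 33.3 × 360 = 11,988.
With planned backorders, Q* = √(2DS/H) · √((H+B)/B).
√(2DS/H) = √(2 × 11,988 × 418 / 9.57) = 1023.341.
√((H+B)/B) = √((9.57+28.2)/28.2) = 1.1573.
Q* ≈ 1184.321.
S* = Q* · H/(H+B) = 1184.321 × 9.57/37.77 ≈ 300.078.

S* ≈ 300 pumps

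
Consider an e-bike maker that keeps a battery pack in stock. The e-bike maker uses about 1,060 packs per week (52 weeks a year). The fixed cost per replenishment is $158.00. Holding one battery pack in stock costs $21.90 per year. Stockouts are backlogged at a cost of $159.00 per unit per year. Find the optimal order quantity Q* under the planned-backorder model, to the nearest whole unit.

Q* ≈ 951 packs

Annual demand D = 1,060 × 52 = 55,120.
With planned backorders, Q* = √(2DS/H) · √((H+B)/B).
√(2DS/H) = √(2 × 55,120 × 158 / 21.9) = 891.818.
√((H+B)/B) = √((21.9+159)/159) = 1.0666.
Q* ≈ 951.255.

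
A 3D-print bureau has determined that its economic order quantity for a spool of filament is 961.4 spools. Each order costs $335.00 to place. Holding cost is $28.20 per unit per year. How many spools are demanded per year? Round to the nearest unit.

Squaring Q* = √(2DS/H) gives Q*² = 2DS/H.
From Q* = √(2DS/H): D = Q*²H / (2S) = 961.4² × 28.2 / (2 × 335) = 38902.951.

D ≈ 38,903 spools per year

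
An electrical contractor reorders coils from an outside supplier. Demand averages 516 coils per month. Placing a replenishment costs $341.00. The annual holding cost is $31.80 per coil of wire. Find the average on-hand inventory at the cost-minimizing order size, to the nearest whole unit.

Average inventory ≈ 182 coils

Annual demand D = 516 × 12 = 6,192.
EOQ = √(2DS/H) = √(2 × 6,192 × 341 / 31.8) ≈ 364.41.
Average inventory = Q*/2 ≈ 364.41 / 2 = 182.207.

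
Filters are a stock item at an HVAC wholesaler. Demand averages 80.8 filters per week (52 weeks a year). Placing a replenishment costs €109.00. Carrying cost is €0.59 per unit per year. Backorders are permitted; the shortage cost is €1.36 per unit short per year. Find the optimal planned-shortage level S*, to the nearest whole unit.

Annual demand D = 80.8 × 52 = 4,201.6.
With planned backorders, Q* = √(2DS/H) · √((H+B)/B).
√(2DS/H) = √(2 × 4,201.6 × 109 / 0.59) = 1245.976.
√((H+B)/B) = √((0.59+1.36)/1.36) = 1.1974.
Q* ≈ 1491.961.
S* = Q* · H/(H+B) = 1491.961 × 0.59/1.95 ≈ 451.414.

S* ≈ 451 filters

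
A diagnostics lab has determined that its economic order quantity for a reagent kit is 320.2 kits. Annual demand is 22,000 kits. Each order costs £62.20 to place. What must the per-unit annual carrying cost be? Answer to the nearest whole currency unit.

The basic EOQ model gives Q* = √(2DS/H); rearrange for the unknown.
From Q* = √(2DS/H): H = 2DS / Q*² = 2 × 22,000 × 62.2 / 320.2² = 26.6932.

H ≈ £27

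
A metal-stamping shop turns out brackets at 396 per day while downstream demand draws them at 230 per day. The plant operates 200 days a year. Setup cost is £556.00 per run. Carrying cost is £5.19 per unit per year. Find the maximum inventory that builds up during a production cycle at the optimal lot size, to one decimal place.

Annual demand D = 230 × 200 = 46,000.
Production build-up factor (1 − d/p) = 1 − 230/396 = 0.4192.
Q* = √(2DS / (H(1 − d/p))) = √(2 × 46,000 × 556 / (5.19 × 0.4192)).
= √(51,152,000 / 2.1756) ≈ 4848.877.
Maximum inventory = Q*(1 − d/p) = 4848.877 × 0.4192 ≈ 2032.610.

I_max ≈ 2,032.6 brackets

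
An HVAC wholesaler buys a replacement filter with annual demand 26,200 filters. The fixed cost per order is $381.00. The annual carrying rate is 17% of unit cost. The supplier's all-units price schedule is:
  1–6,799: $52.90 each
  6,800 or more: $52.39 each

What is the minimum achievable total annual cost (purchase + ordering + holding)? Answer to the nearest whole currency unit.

TC* ≈ $1,399,379

Holding cost per unit per year at price C is H = 0.17·C.
Candidates are each tier's EOQ (if it falls in that tier) and each price-break quantity.
EOQ at $52.90 = 1490.0 (feasible in tier 1): TC = 26,200×$52.90 + (26,200/1490.0)×381 + (1490.0/2)×0.17×$52.90 = $1,399,379.25.
EOQ at $52.39 = 1497.2 < 6800, so use break Q=6800: TC = 26,200×$52.39 + (26,200/6800.0)×381 + (6800.0/2)×0.17×$52.39 = $1,404,367.39.
Lowest total cost among the candidates is at Q = 1490.0.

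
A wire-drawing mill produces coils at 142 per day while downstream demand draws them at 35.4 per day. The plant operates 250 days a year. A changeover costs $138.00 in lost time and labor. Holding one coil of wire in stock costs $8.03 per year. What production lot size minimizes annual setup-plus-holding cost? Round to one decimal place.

Q* ≈ 636.6 coils

Annual demand D = 35.4 × 250 = 8,850.
Production build-up factor (1 − d/p) = 1 − 35.4/142 = 0.7507.
Q* = √(2DS / (H(1 − d/p))) = √(2 × 8,850 × 138 / (8.03 × 0.7507)).
= √(2,442,600 / 6.0282) ≈ 636.552.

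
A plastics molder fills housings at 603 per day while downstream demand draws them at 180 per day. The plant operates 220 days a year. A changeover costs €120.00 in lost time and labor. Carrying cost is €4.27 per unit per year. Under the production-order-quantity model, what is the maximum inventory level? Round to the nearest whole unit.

Annual demand D = 180 × 220 = 39,600.
Production build-up factor (1 − d/p) = 1 − 180/603 = 0.7015.
Q* = √(2DS / (H(1 − d/p))) = √(2 × 39,600 × 120 / (4.27 × 0.7015)).
= √(9,504,000 / 2.9954) ≈ 1781.262.
Maximum inventory = Q*(1 − d/p) = 1781.262 × 0.7015 ≈ 1249.542.

I_max ≈ 1,250 housings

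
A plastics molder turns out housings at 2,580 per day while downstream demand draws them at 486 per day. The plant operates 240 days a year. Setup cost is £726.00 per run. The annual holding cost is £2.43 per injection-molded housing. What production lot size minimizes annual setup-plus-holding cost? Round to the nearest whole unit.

Annual demand D = 486 × 240 = 116,640.
Production build-up factor (1 − d/p) = 1 − 486/2,580 = 0.8116.
Q* = √(2DS / (H(1 − d/p))) = √(2 × 116,640 × 726 / (2.43 × 0.8116)).
= √(169,361,280 / 1.9723) ≈ 9266.707.

Q* ≈ 9,267 housings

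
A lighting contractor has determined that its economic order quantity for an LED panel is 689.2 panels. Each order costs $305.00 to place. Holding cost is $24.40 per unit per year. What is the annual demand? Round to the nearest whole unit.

Invert the EOQ relation Q*² = 2DS/H.
From Q* = √(2DS/H): D = Q*²H / (2S) = 689.2² × 24.4 / (2 × 305) = 18999.866.

D ≈ 19,000 panels per year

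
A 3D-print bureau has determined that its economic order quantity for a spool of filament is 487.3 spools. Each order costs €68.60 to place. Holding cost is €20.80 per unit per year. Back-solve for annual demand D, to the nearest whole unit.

Invert the EOQ relation Q*² = 2DS/H.
From Q* = √(2DS/H): D = Q*²H / (2S) = 487.3² × 20.8 / (2 × 68.6) = 35999.962.

D ≈ 36,000 spools per year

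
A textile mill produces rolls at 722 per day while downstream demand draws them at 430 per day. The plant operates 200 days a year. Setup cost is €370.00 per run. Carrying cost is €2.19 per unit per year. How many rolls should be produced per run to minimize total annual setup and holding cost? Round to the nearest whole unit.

Q* ≈ 8,477 rolls

Annual demand D = 430 × 200 = 86,000.
Production build-up factor (1 − d/p) = 1 − 430/722 = 0.4044.
Q* = √(2DS / (H(1 − d/p))) = √(2 × 86,000 × 370 / (2.19 × 0.4044)).
= √(63,640,000 / 0.8857) ≈ 8476.571.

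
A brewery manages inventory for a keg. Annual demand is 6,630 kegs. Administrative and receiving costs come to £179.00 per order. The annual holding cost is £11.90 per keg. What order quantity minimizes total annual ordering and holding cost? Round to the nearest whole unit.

EOQ = √(2DS / H) = √(2 × 6,630 × 179 / 11.9).
= √(2,373,540 / 11.9) = √199,457.1429 ≈ 446.606.

Q* ≈ 447 kegs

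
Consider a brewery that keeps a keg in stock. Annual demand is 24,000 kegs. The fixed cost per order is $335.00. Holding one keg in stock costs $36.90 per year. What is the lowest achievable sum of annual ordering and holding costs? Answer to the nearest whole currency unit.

TC* ≈ $24,359

Q* = √(2DS/H) = √(2 × 24,000 × 335 / 36.9) ≈ 660.13.
At Q*, ordering cost (D/Q*)S equals holding cost (Q*/2)H, each = √(DSH/2).
Minimum total = √(2DSH) = √(2 × 24,000 × 335 × 36.9) ≈ 24358.818.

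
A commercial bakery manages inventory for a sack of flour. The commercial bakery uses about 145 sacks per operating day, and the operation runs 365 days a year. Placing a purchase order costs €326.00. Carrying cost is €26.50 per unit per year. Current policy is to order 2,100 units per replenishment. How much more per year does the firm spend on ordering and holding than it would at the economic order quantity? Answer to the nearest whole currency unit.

Extra cost ≈ €5,801 per year

Annual demand D = 145 × 365 = 52,925.
EOQ = √(2DS/H) = √(2 × 52,925 × 326 / 26.5) ≈ 1141.12.
Cost at Q* = (D/Q*)S + (Q*/2)H = √(2DSH) ≈ €30,239.68.
Cost at Q = 2,100: (52,925/2,100)×326 + (2,100/2)×26.5 = €8,215.98 + €27,825.00 = €36,040.98.
Excess = €36,040.98 − €30,239.68 = €5,801.30.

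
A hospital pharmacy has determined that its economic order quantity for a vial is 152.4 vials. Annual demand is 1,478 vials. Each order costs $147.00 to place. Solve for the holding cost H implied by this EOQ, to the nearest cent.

Invert the EOQ relation Q*² = 2DS/H.
From Q* = √(2DS/H): H = 2DS / Q*² = 2 × 1,478 × 147 / 152.4² = 18.7091.

H ≈ $18.71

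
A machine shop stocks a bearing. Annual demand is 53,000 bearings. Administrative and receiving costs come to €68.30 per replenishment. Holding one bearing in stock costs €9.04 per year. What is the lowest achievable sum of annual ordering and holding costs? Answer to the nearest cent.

Q* = √(2DS/H) = √(2 × 53,000 × 68.3 / 9.04) ≈ 894.91.
At Q*, ordering cost (D/Q*)S equals holding cost (Q*/2)H, each = √(DSH/2).
Minimum total = √(2DSH) = √(2 × 53,000 × 68.3 × 9.04) ≈ 8089.981.

TC* ≈ €8,089.98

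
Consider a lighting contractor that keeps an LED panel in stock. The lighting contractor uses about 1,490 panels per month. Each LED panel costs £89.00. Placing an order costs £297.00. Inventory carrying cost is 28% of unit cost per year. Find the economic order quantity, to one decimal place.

Q* ≈ 652.8 panels

Annual demand D = 1,490 × 12 = 17,880.
Holding cost H = 0.28 × £89.00 = £24.9200 per unit per year.
EOQ = √(2DS / H) = √(2 × 17,880 × 297 / 24.92).
= √(10,620,720 / 24.92) = √426,192.6164 ≈ 652.834.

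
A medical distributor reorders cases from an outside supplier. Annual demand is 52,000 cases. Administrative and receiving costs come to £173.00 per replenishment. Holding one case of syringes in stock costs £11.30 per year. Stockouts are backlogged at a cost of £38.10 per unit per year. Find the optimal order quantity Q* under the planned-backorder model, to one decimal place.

Q* ≈ 1,436.8 cases

With planned backorders, Q* = √(2DS/H) · √((H+B)/B).
√(2DS/H) = √(2 × 52,000 × 173 / 11.3) = 1261.829.
√((H+B)/B) = √((11.3+38.1)/38.1) = 1.1387.
Q* ≈ 1436.817.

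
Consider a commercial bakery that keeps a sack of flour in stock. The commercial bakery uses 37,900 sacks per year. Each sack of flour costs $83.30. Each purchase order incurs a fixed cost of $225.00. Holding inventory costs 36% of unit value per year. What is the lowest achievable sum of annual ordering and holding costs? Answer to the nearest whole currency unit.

TC* ≈ $22,615

Holding cost H = 0.36 × $83.30 = $29.9880 per unit per year.
Q* = √(2DS/H) = √(2 × 37,900 × 225 / 29.988) ≈ 754.14.
At Q*, ordering cost (D/Q*)S equals holding cost (Q*/2)H, each = √(DSH/2).
Minimum total = √(2DSH) = √(2 × 37,900 × 225 × 29.988) ≈ 22615.157.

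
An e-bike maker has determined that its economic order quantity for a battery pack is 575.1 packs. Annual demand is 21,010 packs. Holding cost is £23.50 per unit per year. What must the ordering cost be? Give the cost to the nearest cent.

Squaring Q* = √(2DS/H) gives Q*² = 2DS/H.
From Q* = √(2DS/H): S = Q*²H / (2D) = 575.1² × 23.5 / (2 × 21,010) = 184.9688.

S ≈ £184.97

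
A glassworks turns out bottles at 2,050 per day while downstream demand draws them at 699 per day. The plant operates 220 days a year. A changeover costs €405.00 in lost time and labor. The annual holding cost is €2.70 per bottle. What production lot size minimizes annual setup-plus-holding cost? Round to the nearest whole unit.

Q* ≈ 8,367 bottles

Annual demand D = 699 × 220 = 153,780.
Production build-up factor (1 − d/p) = 1 − 699/2,050 = 0.6590.
Q* = √(2DS / (H(1 − d/p))) = √(2 × 153,780 × 405 / (2.7 × 0.6590)).
= √(124,561,800 / 1.7794) ≈ 8366.808.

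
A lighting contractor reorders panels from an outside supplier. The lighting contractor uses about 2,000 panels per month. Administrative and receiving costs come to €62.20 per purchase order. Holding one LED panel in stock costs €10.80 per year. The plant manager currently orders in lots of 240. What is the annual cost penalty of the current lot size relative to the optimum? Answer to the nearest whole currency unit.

Extra cost ≈ €1,838 per year

Annual demand D = 2,000 × 12 = 24,000.
EOQ = √(2DS/H) = √(2 × 24,000 × 62.2 / 10.8) ≈ 525.78.
Cost at Q* = (D/Q*)S + (Q*/2)H = √(2DSH) ≈ €5,678.42.
Cost at Q = 240: (24,000/240)×62.2 + (240/2)×10.8 = €6,220.00 + €1,296.00 = €7,516.00.
Excess = €7,516.00 − €5,678.42 = €1,837.58.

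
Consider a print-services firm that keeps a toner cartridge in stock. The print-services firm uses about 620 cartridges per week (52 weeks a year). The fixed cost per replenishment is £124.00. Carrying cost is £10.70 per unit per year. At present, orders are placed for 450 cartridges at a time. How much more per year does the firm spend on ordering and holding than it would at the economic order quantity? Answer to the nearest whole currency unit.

Annual demand D = 620 × 52 = 32,240.
EOQ = √(2DS/H) = √(2 × 32,240 × 124 / 10.7) ≈ 864.43.
Cost at Q* = (D/Q*)S + (Q*/2)H = √(2DSH) ≈ £9,249.44.
Cost at Q = 450: (32,240/450)×124 + (450/2)×10.7 = £8,883.91 + £2,407.50 = £11,291.41.
Excess = £11,291.41 − £9,249.44 = £2,041.98.

Extra cost ≈ £2,042 per year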